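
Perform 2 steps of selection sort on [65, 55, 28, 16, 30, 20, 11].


Initial: [65, 55, 28, 16, 30, 20, 11]
Step 1: min=11 at 6
  Swap: [11, 55, 28, 16, 30, 20, 65]
Step 2: min=16 at 3
  Swap: [11, 16, 28, 55, 30, 20, 65]

After 2 steps: [11, 16, 28, 55, 30, 20, 65]


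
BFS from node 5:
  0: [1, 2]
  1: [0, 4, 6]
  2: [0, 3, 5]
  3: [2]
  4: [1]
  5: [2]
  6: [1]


Visit 5, enqueue [2]
Visit 2, enqueue [0, 3]
Visit 0, enqueue [1]
Visit 3, enqueue []
Visit 1, enqueue [4, 6]
Visit 4, enqueue []
Visit 6, enqueue []

BFS order: [5, 2, 0, 3, 1, 4, 6]


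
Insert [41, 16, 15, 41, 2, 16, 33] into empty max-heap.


Insert 41: [41]
Insert 16: [41, 16]
Insert 15: [41, 16, 15]
Insert 41: [41, 41, 15, 16]
Insert 2: [41, 41, 15, 16, 2]
Insert 16: [41, 41, 16, 16, 2, 15]
Insert 33: [41, 41, 33, 16, 2, 15, 16]

Final heap: [41, 41, 33, 16, 2, 15, 16]


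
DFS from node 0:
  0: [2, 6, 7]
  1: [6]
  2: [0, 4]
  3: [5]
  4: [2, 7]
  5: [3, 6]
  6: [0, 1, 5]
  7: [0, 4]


Visit 0, push [7, 6, 2]
Visit 2, push [4]
Visit 4, push [7]
Visit 7, push []
Visit 6, push [5, 1]
Visit 1, push []
Visit 5, push [3]
Visit 3, push []

DFS order: [0, 2, 4, 7, 6, 1, 5, 3]


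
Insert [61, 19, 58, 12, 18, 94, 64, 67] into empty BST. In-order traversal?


Insert 61: root
Insert 19: L from 61
Insert 58: L from 61 -> R from 19
Insert 12: L from 61 -> L from 19
Insert 18: L from 61 -> L from 19 -> R from 12
Insert 94: R from 61
Insert 64: R from 61 -> L from 94
Insert 67: R from 61 -> L from 94 -> R from 64

In-order: [12, 18, 19, 58, 61, 64, 67, 94]


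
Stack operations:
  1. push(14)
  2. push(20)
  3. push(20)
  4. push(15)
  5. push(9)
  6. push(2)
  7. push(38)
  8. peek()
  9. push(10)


push(14) -> [14]
push(20) -> [14, 20]
push(20) -> [14, 20, 20]
push(15) -> [14, 20, 20, 15]
push(9) -> [14, 20, 20, 15, 9]
push(2) -> [14, 20, 20, 15, 9, 2]
push(38) -> [14, 20, 20, 15, 9, 2, 38]
peek()->38
push(10) -> [14, 20, 20, 15, 9, 2, 38, 10]

Final stack: [14, 20, 20, 15, 9, 2, 38, 10]


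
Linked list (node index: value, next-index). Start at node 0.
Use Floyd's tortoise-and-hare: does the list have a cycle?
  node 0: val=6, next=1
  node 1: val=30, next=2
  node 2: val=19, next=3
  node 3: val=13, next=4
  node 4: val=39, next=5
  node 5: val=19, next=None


Floyd's tortoise (slow, +1) and hare (fast, +2):
  init: slow=0, fast=0
  step 1: slow=1, fast=2
  step 2: slow=2, fast=4
  step 3: fast 4->5->None, no cycle

Cycle: no


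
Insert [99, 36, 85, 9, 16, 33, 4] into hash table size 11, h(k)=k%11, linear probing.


Insert 99: h=0 -> slot 0
Insert 36: h=3 -> slot 3
Insert 85: h=8 -> slot 8
Insert 9: h=9 -> slot 9
Insert 16: h=5 -> slot 5
Insert 33: h=0, 1 probes -> slot 1
Insert 4: h=4 -> slot 4

Table: [99, 33, None, 36, 4, 16, None, None, 85, 9, None]


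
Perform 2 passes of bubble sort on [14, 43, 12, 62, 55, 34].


Initial: [14, 43, 12, 62, 55, 34]
Pass 1: [14, 12, 43, 55, 34, 62] (3 swaps)
Pass 2: [12, 14, 43, 34, 55, 62] (2 swaps)

After 2 passes: [12, 14, 43, 34, 55, 62]


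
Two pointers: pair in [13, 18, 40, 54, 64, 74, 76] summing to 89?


lo=0(13)+hi=6(76)=89

Yes: 13+76=89


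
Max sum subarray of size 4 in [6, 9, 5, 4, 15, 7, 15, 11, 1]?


[0:4]: 24
[1:5]: 33
[2:6]: 31
[3:7]: 41
[4:8]: 48
[5:9]: 34

Max: 48 at [4:8]


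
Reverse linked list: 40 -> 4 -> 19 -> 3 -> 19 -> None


Step 1: curr=40, set curr.next=prev(None) | reversed so far: 40
Step 2: curr=4, set curr.next=prev(40) | reversed so far: 4 -> 40
Step 3: curr=19, set curr.next=prev(4) | reversed so far: 19 -> 4 -> 40
Step 4: curr=3, set curr.next=prev(19) | reversed so far: 3 -> 19 -> 4 -> 40
Step 5: curr=19, set curr.next=prev(3) | reversed so far: 19 -> 3 -> 19 -> 4 -> 40

19 -> 3 -> 19 -> 4 -> 40 -> None


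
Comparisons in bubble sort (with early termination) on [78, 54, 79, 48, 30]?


Algorithm: bubble sort (with early termination)
Input: [78, 54, 79, 48, 30]
Sorted: [30, 48, 54, 78, 79]

10


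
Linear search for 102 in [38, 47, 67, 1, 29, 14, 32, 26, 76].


i=0: 38!=102
i=1: 47!=102
i=2: 67!=102
i=3: 1!=102
i=4: 29!=102
i=5: 14!=102
i=6: 32!=102
i=7: 26!=102
i=8: 76!=102

Not found, 9 comps


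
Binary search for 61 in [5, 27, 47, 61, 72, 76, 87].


Step 1: lo=0, hi=6, mid=3, val=61

Found at index 3


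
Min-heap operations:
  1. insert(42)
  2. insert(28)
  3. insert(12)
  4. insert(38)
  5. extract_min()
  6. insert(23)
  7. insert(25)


insert(42) -> [42]
insert(28) -> [28, 42]
insert(12) -> [12, 42, 28]
insert(38) -> [12, 38, 28, 42]
extract_min()->12, [28, 38, 42]
insert(23) -> [23, 28, 42, 38]
insert(25) -> [23, 25, 42, 38, 28]

Final heap: [23, 25, 42, 38, 28]


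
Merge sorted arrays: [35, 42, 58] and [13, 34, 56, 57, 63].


Take 13 from B
Take 34 from B
Take 35 from A
Take 42 from A
Take 56 from B
Take 57 from B
Take 58 from A

Merged: [13, 34, 35, 42, 56, 57, 58, 63]


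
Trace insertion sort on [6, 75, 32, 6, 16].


Initial: [6, 75, 32, 6, 16]
Insert 75: [6, 75, 32, 6, 16]
Insert 32: [6, 32, 75, 6, 16]
Insert 6: [6, 6, 32, 75, 16]
Insert 16: [6, 6, 16, 32, 75]

Sorted: [6, 6, 16, 32, 75]


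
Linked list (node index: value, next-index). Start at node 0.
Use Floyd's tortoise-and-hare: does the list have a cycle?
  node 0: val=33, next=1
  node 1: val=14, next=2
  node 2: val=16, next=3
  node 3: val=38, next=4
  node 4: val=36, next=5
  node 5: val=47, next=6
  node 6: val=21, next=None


Floyd's tortoise (slow, +1) and hare (fast, +2):
  init: slow=0, fast=0
  step 1: slow=1, fast=2
  step 2: slow=2, fast=4
  step 3: slow=3, fast=6
  step 4: fast -> None, no cycle

Cycle: no


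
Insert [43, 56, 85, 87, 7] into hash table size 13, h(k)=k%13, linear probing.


Insert 43: h=4 -> slot 4
Insert 56: h=4, 1 probes -> slot 5
Insert 85: h=7 -> slot 7
Insert 87: h=9 -> slot 9
Insert 7: h=7, 1 probes -> slot 8

Table: [None, None, None, None, 43, 56, None, 85, 7, 87, None, None, None]


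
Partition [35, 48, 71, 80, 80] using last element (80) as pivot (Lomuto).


Pivot: 80
  35 <= 80: advance i (no swap)
  48 <= 80: advance i (no swap)
  71 <= 80: advance i (no swap)
  80 <= 80: advance i (no swap)
Place pivot at 4: [35, 48, 71, 80, 80]

Partitioned: [35, 48, 71, 80, 80]


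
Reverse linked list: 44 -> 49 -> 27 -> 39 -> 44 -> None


Step 1: curr=44, set curr.next=prev(None) | reversed so far: 44
Step 2: curr=49, set curr.next=prev(44) | reversed so far: 49 -> 44
Step 3: curr=27, set curr.next=prev(49) | reversed so far: 27 -> 49 -> 44
Step 4: curr=39, set curr.next=prev(27) | reversed so far: 39 -> 27 -> 49 -> 44
Step 5: curr=44, set curr.next=prev(39) | reversed so far: 44 -> 39 -> 27 -> 49 -> 44

44 -> 39 -> 27 -> 49 -> 44 -> None


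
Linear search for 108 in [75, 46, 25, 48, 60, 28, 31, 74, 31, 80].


i=0: 75!=108
i=1: 46!=108
i=2: 25!=108
i=3: 48!=108
i=4: 60!=108
i=5: 28!=108
i=6: 31!=108
i=7: 74!=108
i=8: 31!=108
i=9: 80!=108

Not found, 10 comps


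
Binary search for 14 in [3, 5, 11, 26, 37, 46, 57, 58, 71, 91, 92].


Step 1: lo=0, hi=10, mid=5, val=46
Step 2: lo=0, hi=4, mid=2, val=11
Step 3: lo=3, hi=4, mid=3, val=26

Not found


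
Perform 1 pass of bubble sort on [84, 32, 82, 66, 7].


Initial: [84, 32, 82, 66, 7]
Pass 1: [32, 82, 66, 7, 84] (4 swaps)

After 1 pass: [32, 82, 66, 7, 84]


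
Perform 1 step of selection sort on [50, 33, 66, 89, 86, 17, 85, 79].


Initial: [50, 33, 66, 89, 86, 17, 85, 79]
Step 1: min=17 at 5
  Swap: [17, 33, 66, 89, 86, 50, 85, 79]

After 1 step: [17, 33, 66, 89, 86, 50, 85, 79]


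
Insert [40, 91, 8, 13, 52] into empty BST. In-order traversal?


Insert 40: root
Insert 91: R from 40
Insert 8: L from 40
Insert 13: L from 40 -> R from 8
Insert 52: R from 40 -> L from 91

In-order: [8, 13, 40, 52, 91]


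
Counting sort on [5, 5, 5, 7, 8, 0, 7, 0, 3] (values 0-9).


Input: [5, 5, 5, 7, 8, 0, 7, 0, 3]
Counts: [2, 0, 0, 1, 0, 3, 0, 2, 1, 0]

Sorted: [0, 0, 3, 5, 5, 5, 7, 7, 8]


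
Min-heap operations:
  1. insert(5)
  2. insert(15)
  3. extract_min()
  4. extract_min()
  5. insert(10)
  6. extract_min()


insert(5) -> [5]
insert(15) -> [5, 15]
extract_min()->5, [15]
extract_min()->15, []
insert(10) -> [10]
extract_min()->10, []

Final heap: []


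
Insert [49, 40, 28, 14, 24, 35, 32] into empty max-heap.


Insert 49: [49]
Insert 40: [49, 40]
Insert 28: [49, 40, 28]
Insert 14: [49, 40, 28, 14]
Insert 24: [49, 40, 28, 14, 24]
Insert 35: [49, 40, 35, 14, 24, 28]
Insert 32: [49, 40, 35, 14, 24, 28, 32]

Final heap: [49, 40, 35, 14, 24, 28, 32]


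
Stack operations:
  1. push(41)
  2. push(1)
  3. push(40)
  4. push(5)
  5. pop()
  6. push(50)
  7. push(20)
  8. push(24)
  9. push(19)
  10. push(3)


push(41) -> [41]
push(1) -> [41, 1]
push(40) -> [41, 1, 40]
push(5) -> [41, 1, 40, 5]
pop()->5, [41, 1, 40]
push(50) -> [41, 1, 40, 50]
push(20) -> [41, 1, 40, 50, 20]
push(24) -> [41, 1, 40, 50, 20, 24]
push(19) -> [41, 1, 40, 50, 20, 24, 19]
push(3) -> [41, 1, 40, 50, 20, 24, 19, 3]

Final stack: [41, 1, 40, 50, 20, 24, 19, 3]


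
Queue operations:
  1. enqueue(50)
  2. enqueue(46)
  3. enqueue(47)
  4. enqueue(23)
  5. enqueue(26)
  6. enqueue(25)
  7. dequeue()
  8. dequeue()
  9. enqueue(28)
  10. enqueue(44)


enqueue(50) -> [50]
enqueue(46) -> [50, 46]
enqueue(47) -> [50, 46, 47]
enqueue(23) -> [50, 46, 47, 23]
enqueue(26) -> [50, 46, 47, 23, 26]
enqueue(25) -> [50, 46, 47, 23, 26, 25]
dequeue()->50, [46, 47, 23, 26, 25]
dequeue()->46, [47, 23, 26, 25]
enqueue(28) -> [47, 23, 26, 25, 28]
enqueue(44) -> [47, 23, 26, 25, 28, 44]

Final queue: [47, 23, 26, 25, 28, 44]


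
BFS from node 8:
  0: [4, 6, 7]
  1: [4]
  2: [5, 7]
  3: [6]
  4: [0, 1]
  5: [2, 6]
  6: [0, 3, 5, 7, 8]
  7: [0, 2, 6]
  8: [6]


Visit 8, enqueue [6]
Visit 6, enqueue [0, 3, 5, 7]
Visit 0, enqueue [4]
Visit 3, enqueue []
Visit 5, enqueue [2]
Visit 7, enqueue []
Visit 4, enqueue [1]
Visit 2, enqueue []
Visit 1, enqueue []

BFS order: [8, 6, 0, 3, 5, 7, 4, 2, 1]


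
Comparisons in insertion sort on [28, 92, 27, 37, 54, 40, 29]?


Algorithm: insertion sort
Input: [28, 92, 27, 37, 54, 40, 29]
Sorted: [27, 28, 29, 37, 40, 54, 92]

15


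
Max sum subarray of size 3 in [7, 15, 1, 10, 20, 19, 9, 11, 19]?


[0:3]: 23
[1:4]: 26
[2:5]: 31
[3:6]: 49
[4:7]: 48
[5:8]: 39
[6:9]: 39

Max: 49 at [3:6]


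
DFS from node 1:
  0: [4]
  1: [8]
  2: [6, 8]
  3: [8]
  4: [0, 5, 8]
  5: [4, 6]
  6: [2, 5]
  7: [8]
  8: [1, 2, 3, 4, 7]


Visit 1, push [8]
Visit 8, push [7, 4, 3, 2]
Visit 2, push [6]
Visit 6, push [5]
Visit 5, push [4]
Visit 4, push [0]
Visit 0, push []
Visit 3, push []
Visit 7, push []

DFS order: [1, 8, 2, 6, 5, 4, 0, 3, 7]


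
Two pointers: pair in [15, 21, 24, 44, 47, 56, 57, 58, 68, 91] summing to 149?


lo=0(15)+hi=9(91)=106
lo=1(21)+hi=9(91)=112
lo=2(24)+hi=9(91)=115
lo=3(44)+hi=9(91)=135
lo=4(47)+hi=9(91)=138
lo=5(56)+hi=9(91)=147
lo=6(57)+hi=9(91)=148
lo=7(58)+hi=9(91)=149

Yes: 58+91=149


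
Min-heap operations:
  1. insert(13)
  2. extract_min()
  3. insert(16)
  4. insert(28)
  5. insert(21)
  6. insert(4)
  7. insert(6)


insert(13) -> [13]
extract_min()->13, []
insert(16) -> [16]
insert(28) -> [16, 28]
insert(21) -> [16, 28, 21]
insert(4) -> [4, 16, 21, 28]
insert(6) -> [4, 6, 21, 28, 16]

Final heap: [4, 6, 21, 28, 16]


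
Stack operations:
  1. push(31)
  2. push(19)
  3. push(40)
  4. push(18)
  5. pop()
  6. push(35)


push(31) -> [31]
push(19) -> [31, 19]
push(40) -> [31, 19, 40]
push(18) -> [31, 19, 40, 18]
pop()->18, [31, 19, 40]
push(35) -> [31, 19, 40, 35]

Final stack: [31, 19, 40, 35]


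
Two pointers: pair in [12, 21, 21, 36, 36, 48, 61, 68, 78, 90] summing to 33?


lo=0(12)+hi=9(90)=102
lo=0(12)+hi=8(78)=90
lo=0(12)+hi=7(68)=80
lo=0(12)+hi=6(61)=73
lo=0(12)+hi=5(48)=60
lo=0(12)+hi=4(36)=48
lo=0(12)+hi=3(36)=48
lo=0(12)+hi=2(21)=33

Yes: 12+21=33


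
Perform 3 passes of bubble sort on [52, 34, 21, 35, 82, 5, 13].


Initial: [52, 34, 21, 35, 82, 5, 13]
Pass 1: [34, 21, 35, 52, 5, 13, 82] (5 swaps)
Pass 2: [21, 34, 35, 5, 13, 52, 82] (3 swaps)
Pass 3: [21, 34, 5, 13, 35, 52, 82] (2 swaps)

After 3 passes: [21, 34, 5, 13, 35, 52, 82]


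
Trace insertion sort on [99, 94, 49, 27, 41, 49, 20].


Initial: [99, 94, 49, 27, 41, 49, 20]
Insert 94: [94, 99, 49, 27, 41, 49, 20]
Insert 49: [49, 94, 99, 27, 41, 49, 20]
Insert 27: [27, 49, 94, 99, 41, 49, 20]
Insert 41: [27, 41, 49, 94, 99, 49, 20]
Insert 49: [27, 41, 49, 49, 94, 99, 20]
Insert 20: [20, 27, 41, 49, 49, 94, 99]

Sorted: [20, 27, 41, 49, 49, 94, 99]


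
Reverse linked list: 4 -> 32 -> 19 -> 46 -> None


Step 1: curr=4, set curr.next=prev(None) | reversed so far: 4
Step 2: curr=32, set curr.next=prev(4) | reversed so far: 32 -> 4
Step 3: curr=19, set curr.next=prev(32) | reversed so far: 19 -> 32 -> 4
Step 4: curr=46, set curr.next=prev(19) | reversed so far: 46 -> 19 -> 32 -> 4

46 -> 19 -> 32 -> 4 -> None


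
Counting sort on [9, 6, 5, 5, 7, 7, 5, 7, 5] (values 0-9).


Input: [9, 6, 5, 5, 7, 7, 5, 7, 5]
Counts: [0, 0, 0, 0, 0, 4, 1, 3, 0, 1]

Sorted: [5, 5, 5, 5, 6, 7, 7, 7, 9]


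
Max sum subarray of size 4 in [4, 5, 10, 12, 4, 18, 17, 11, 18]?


[0:4]: 31
[1:5]: 31
[2:6]: 44
[3:7]: 51
[4:8]: 50
[5:9]: 64

Max: 64 at [5:9]


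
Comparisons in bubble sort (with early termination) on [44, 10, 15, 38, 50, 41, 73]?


Algorithm: bubble sort (with early termination)
Input: [44, 10, 15, 38, 50, 41, 73]
Sorted: [10, 15, 38, 41, 44, 50, 73]

15


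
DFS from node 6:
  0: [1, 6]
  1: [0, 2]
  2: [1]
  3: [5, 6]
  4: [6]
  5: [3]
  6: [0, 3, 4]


Visit 6, push [4, 3, 0]
Visit 0, push [1]
Visit 1, push [2]
Visit 2, push []
Visit 3, push [5]
Visit 5, push []
Visit 4, push []

DFS order: [6, 0, 1, 2, 3, 5, 4]


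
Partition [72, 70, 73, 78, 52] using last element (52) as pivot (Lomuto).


Pivot: 52
Place pivot at 0: [52, 70, 73, 78, 72]

Partitioned: [52, 70, 73, 78, 72]


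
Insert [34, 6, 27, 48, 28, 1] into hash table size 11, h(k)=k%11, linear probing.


Insert 34: h=1 -> slot 1
Insert 6: h=6 -> slot 6
Insert 27: h=5 -> slot 5
Insert 48: h=4 -> slot 4
Insert 28: h=6, 1 probes -> slot 7
Insert 1: h=1, 1 probes -> slot 2

Table: [None, 34, 1, None, 48, 27, 6, 28, None, None, None]


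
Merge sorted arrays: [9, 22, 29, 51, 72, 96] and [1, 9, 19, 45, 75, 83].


Take 1 from B
Take 9 from A
Take 9 from B
Take 19 from B
Take 22 from A
Take 29 from A
Take 45 from B
Take 51 from A
Take 72 from A
Take 75 from B
Take 83 from B

Merged: [1, 9, 9, 19, 22, 29, 45, 51, 72, 75, 83, 96]


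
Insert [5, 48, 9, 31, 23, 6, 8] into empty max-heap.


Insert 5: [5]
Insert 48: [48, 5]
Insert 9: [48, 5, 9]
Insert 31: [48, 31, 9, 5]
Insert 23: [48, 31, 9, 5, 23]
Insert 6: [48, 31, 9, 5, 23, 6]
Insert 8: [48, 31, 9, 5, 23, 6, 8]

Final heap: [48, 31, 9, 5, 23, 6, 8]


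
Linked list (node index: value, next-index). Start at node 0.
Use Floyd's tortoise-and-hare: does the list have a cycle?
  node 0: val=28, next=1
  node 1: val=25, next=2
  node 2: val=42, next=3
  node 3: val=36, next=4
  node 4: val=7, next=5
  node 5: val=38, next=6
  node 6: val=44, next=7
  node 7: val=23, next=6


Floyd's tortoise (slow, +1) and hare (fast, +2):
  init: slow=0, fast=0
  step 1: slow=1, fast=2
  step 2: slow=2, fast=4
  step 3: slow=3, fast=6
  step 4: slow=4, fast=6
  step 5: slow=5, fast=6
  step 6: slow=6, fast=6
  slow == fast at node 6: cycle detected

Cycle: yes


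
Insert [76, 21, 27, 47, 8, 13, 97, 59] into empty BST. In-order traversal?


Insert 76: root
Insert 21: L from 76
Insert 27: L from 76 -> R from 21
Insert 47: L from 76 -> R from 21 -> R from 27
Insert 8: L from 76 -> L from 21
Insert 13: L from 76 -> L from 21 -> R from 8
Insert 97: R from 76
Insert 59: L from 76 -> R from 21 -> R from 27 -> R from 47

In-order: [8, 13, 21, 27, 47, 59, 76, 97]


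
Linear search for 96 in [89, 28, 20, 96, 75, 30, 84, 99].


i=0: 89!=96
i=1: 28!=96
i=2: 20!=96
i=3: 96==96 found!

Found at 3, 4 comps


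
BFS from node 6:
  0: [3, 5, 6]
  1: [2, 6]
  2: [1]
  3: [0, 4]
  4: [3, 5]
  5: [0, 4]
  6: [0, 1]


Visit 6, enqueue [0, 1]
Visit 0, enqueue [3, 5]
Visit 1, enqueue [2]
Visit 3, enqueue [4]
Visit 5, enqueue []
Visit 2, enqueue []
Visit 4, enqueue []

BFS order: [6, 0, 1, 3, 5, 2, 4]


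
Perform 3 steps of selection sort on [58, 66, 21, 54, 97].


Initial: [58, 66, 21, 54, 97]
Step 1: min=21 at 2
  Swap: [21, 66, 58, 54, 97]
Step 2: min=54 at 3
  Swap: [21, 54, 58, 66, 97]
Step 3: min=58 at 2
  Swap: [21, 54, 58, 66, 97]

After 3 steps: [21, 54, 58, 66, 97]


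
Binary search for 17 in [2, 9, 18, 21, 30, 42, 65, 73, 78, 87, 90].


Step 1: lo=0, hi=10, mid=5, val=42
Step 2: lo=0, hi=4, mid=2, val=18
Step 3: lo=0, hi=1, mid=0, val=2
Step 4: lo=1, hi=1, mid=1, val=9

Not found


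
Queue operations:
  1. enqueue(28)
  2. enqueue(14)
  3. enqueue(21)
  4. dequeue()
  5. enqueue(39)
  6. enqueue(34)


enqueue(28) -> [28]
enqueue(14) -> [28, 14]
enqueue(21) -> [28, 14, 21]
dequeue()->28, [14, 21]
enqueue(39) -> [14, 21, 39]
enqueue(34) -> [14, 21, 39, 34]

Final queue: [14, 21, 39, 34]


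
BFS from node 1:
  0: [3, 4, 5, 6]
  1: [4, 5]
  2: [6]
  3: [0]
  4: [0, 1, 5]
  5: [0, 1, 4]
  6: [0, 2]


Visit 1, enqueue [4, 5]
Visit 4, enqueue [0]
Visit 5, enqueue []
Visit 0, enqueue [3, 6]
Visit 3, enqueue []
Visit 6, enqueue [2]
Visit 2, enqueue []

BFS order: [1, 4, 5, 0, 3, 6, 2]


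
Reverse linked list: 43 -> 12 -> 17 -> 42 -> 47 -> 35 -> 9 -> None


Step 1: curr=43, set curr.next=prev(None) | reversed so far: 43
Step 2: curr=12, set curr.next=prev(43) | reversed so far: 12 -> 43
Step 3: curr=17, set curr.next=prev(12) | reversed so far: 17 -> 12 -> 43
Step 4: curr=42, set curr.next=prev(17) | reversed so far: 42 -> 17 -> 12 -> 43
Step 5: curr=47, set curr.next=prev(42) | reversed so far: 47 -> 42 -> 17 -> 12 -> 43
Step 6: curr=35, set curr.next=prev(47) | reversed so far: 35 -> 47 -> 42 -> 17 -> 12 -> 43
Step 7: curr=9, set curr.next=prev(35) | reversed so far: 9 -> 35 -> 47 -> 42 -> 17 -> 12 -> 43

9 -> 35 -> 47 -> 42 -> 17 -> 12 -> 43 -> None


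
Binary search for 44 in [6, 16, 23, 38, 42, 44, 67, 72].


Step 1: lo=0, hi=7, mid=3, val=38
Step 2: lo=4, hi=7, mid=5, val=44

Found at index 5


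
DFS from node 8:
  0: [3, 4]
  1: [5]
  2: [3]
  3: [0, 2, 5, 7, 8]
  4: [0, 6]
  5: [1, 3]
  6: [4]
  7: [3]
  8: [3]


Visit 8, push [3]
Visit 3, push [7, 5, 2, 0]
Visit 0, push [4]
Visit 4, push [6]
Visit 6, push []
Visit 2, push []
Visit 5, push [1]
Visit 1, push []
Visit 7, push []

DFS order: [8, 3, 0, 4, 6, 2, 5, 1, 7]


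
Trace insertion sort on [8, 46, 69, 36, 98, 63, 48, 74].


Initial: [8, 46, 69, 36, 98, 63, 48, 74]
Insert 46: [8, 46, 69, 36, 98, 63, 48, 74]
Insert 69: [8, 46, 69, 36, 98, 63, 48, 74]
Insert 36: [8, 36, 46, 69, 98, 63, 48, 74]
Insert 98: [8, 36, 46, 69, 98, 63, 48, 74]
Insert 63: [8, 36, 46, 63, 69, 98, 48, 74]
Insert 48: [8, 36, 46, 48, 63, 69, 98, 74]
Insert 74: [8, 36, 46, 48, 63, 69, 74, 98]

Sorted: [8, 36, 46, 48, 63, 69, 74, 98]


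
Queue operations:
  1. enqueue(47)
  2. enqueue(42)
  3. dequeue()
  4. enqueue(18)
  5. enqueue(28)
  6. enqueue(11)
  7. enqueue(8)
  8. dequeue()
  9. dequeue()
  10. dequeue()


enqueue(47) -> [47]
enqueue(42) -> [47, 42]
dequeue()->47, [42]
enqueue(18) -> [42, 18]
enqueue(28) -> [42, 18, 28]
enqueue(11) -> [42, 18, 28, 11]
enqueue(8) -> [42, 18, 28, 11, 8]
dequeue()->42, [18, 28, 11, 8]
dequeue()->18, [28, 11, 8]
dequeue()->28, [11, 8]

Final queue: [11, 8]


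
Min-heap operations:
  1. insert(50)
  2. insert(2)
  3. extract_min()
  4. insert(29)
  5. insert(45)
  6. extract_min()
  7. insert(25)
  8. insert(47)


insert(50) -> [50]
insert(2) -> [2, 50]
extract_min()->2, [50]
insert(29) -> [29, 50]
insert(45) -> [29, 50, 45]
extract_min()->29, [45, 50]
insert(25) -> [25, 50, 45]
insert(47) -> [25, 47, 45, 50]

Final heap: [25, 47, 45, 50]


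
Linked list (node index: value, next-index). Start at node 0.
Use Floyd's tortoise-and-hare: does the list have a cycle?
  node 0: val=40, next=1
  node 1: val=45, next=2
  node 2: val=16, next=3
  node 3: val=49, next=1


Floyd's tortoise (slow, +1) and hare (fast, +2):
  init: slow=0, fast=0
  step 1: slow=1, fast=2
  step 2: slow=2, fast=1
  step 3: slow=3, fast=3
  slow == fast at node 3: cycle detected

Cycle: yes


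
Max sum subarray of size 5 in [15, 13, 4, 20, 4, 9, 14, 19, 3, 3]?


[0:5]: 56
[1:6]: 50
[2:7]: 51
[3:8]: 66
[4:9]: 49
[5:10]: 48

Max: 66 at [3:8]


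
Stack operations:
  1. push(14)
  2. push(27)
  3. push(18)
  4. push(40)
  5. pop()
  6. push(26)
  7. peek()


push(14) -> [14]
push(27) -> [14, 27]
push(18) -> [14, 27, 18]
push(40) -> [14, 27, 18, 40]
pop()->40, [14, 27, 18]
push(26) -> [14, 27, 18, 26]
peek()->26

Final stack: [14, 27, 18, 26]


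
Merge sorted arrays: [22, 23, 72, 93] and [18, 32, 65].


Take 18 from B
Take 22 from A
Take 23 from A
Take 32 from B
Take 65 from B

Merged: [18, 22, 23, 32, 65, 72, 93]


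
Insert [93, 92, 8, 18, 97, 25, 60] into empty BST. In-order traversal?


Insert 93: root
Insert 92: L from 93
Insert 8: L from 93 -> L from 92
Insert 18: L from 93 -> L from 92 -> R from 8
Insert 97: R from 93
Insert 25: L from 93 -> L from 92 -> R from 8 -> R from 18
Insert 60: L from 93 -> L from 92 -> R from 8 -> R from 18 -> R from 25

In-order: [8, 18, 25, 60, 92, 93, 97]


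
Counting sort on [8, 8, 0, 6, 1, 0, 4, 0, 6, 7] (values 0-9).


Input: [8, 8, 0, 6, 1, 0, 4, 0, 6, 7]
Counts: [3, 1, 0, 0, 1, 0, 2, 1, 2, 0]

Sorted: [0, 0, 0, 1, 4, 6, 6, 7, 8, 8]


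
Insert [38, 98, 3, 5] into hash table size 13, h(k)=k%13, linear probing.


Insert 38: h=12 -> slot 12
Insert 98: h=7 -> slot 7
Insert 3: h=3 -> slot 3
Insert 5: h=5 -> slot 5

Table: [None, None, None, 3, None, 5, None, 98, None, None, None, None, 38]


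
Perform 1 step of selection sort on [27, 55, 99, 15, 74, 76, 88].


Initial: [27, 55, 99, 15, 74, 76, 88]
Step 1: min=15 at 3
  Swap: [15, 55, 99, 27, 74, 76, 88]

After 1 step: [15, 55, 99, 27, 74, 76, 88]


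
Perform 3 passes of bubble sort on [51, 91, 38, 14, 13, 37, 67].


Initial: [51, 91, 38, 14, 13, 37, 67]
Pass 1: [51, 38, 14, 13, 37, 67, 91] (5 swaps)
Pass 2: [38, 14, 13, 37, 51, 67, 91] (4 swaps)
Pass 3: [14, 13, 37, 38, 51, 67, 91] (3 swaps)

After 3 passes: [14, 13, 37, 38, 51, 67, 91]


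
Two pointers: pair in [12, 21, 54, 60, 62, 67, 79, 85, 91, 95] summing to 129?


lo=0(12)+hi=9(95)=107
lo=1(21)+hi=9(95)=116
lo=2(54)+hi=9(95)=149
lo=2(54)+hi=8(91)=145
lo=2(54)+hi=7(85)=139
lo=2(54)+hi=6(79)=133
lo=2(54)+hi=5(67)=121
lo=3(60)+hi=5(67)=127
lo=4(62)+hi=5(67)=129

Yes: 62+67=129


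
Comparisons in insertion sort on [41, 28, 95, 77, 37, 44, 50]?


Algorithm: insertion sort
Input: [41, 28, 95, 77, 37, 44, 50]
Sorted: [28, 37, 41, 44, 50, 77, 95]

14


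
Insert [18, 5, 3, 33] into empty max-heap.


Insert 18: [18]
Insert 5: [18, 5]
Insert 3: [18, 5, 3]
Insert 33: [33, 18, 3, 5]

Final heap: [33, 18, 3, 5]


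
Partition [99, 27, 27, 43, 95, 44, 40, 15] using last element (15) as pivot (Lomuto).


Pivot: 15
Place pivot at 0: [15, 27, 27, 43, 95, 44, 40, 99]

Partitioned: [15, 27, 27, 43, 95, 44, 40, 99]


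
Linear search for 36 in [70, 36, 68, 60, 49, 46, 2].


i=0: 70!=36
i=1: 36==36 found!

Found at 1, 2 comps


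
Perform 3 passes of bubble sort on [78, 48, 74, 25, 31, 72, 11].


Initial: [78, 48, 74, 25, 31, 72, 11]
Pass 1: [48, 74, 25, 31, 72, 11, 78] (6 swaps)
Pass 2: [48, 25, 31, 72, 11, 74, 78] (4 swaps)
Pass 3: [25, 31, 48, 11, 72, 74, 78] (3 swaps)

After 3 passes: [25, 31, 48, 11, 72, 74, 78]


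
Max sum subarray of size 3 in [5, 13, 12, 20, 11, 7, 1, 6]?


[0:3]: 30
[1:4]: 45
[2:5]: 43
[3:6]: 38
[4:7]: 19
[5:8]: 14

Max: 45 at [1:4]


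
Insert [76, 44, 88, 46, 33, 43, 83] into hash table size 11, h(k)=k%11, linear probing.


Insert 76: h=10 -> slot 10
Insert 44: h=0 -> slot 0
Insert 88: h=0, 1 probes -> slot 1
Insert 46: h=2 -> slot 2
Insert 33: h=0, 3 probes -> slot 3
Insert 43: h=10, 5 probes -> slot 4
Insert 83: h=6 -> slot 6

Table: [44, 88, 46, 33, 43, None, 83, None, None, None, 76]


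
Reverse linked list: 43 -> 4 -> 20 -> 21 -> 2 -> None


Step 1: curr=43, set curr.next=prev(None) | reversed so far: 43
Step 2: curr=4, set curr.next=prev(43) | reversed so far: 4 -> 43
Step 3: curr=20, set curr.next=prev(4) | reversed so far: 20 -> 4 -> 43
Step 4: curr=21, set curr.next=prev(20) | reversed so far: 21 -> 20 -> 4 -> 43
Step 5: curr=2, set curr.next=prev(21) | reversed so far: 2 -> 21 -> 20 -> 4 -> 43

2 -> 21 -> 20 -> 4 -> 43 -> None


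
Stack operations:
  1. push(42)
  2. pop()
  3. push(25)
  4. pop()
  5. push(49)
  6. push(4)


push(42) -> [42]
pop()->42, []
push(25) -> [25]
pop()->25, []
push(49) -> [49]
push(4) -> [49, 4]

Final stack: [49, 4]


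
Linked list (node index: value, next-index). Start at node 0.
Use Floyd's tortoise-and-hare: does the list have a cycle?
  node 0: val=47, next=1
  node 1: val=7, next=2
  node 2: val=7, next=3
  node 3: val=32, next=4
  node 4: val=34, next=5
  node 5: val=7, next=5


Floyd's tortoise (slow, +1) and hare (fast, +2):
  init: slow=0, fast=0
  step 1: slow=1, fast=2
  step 2: slow=2, fast=4
  step 3: slow=3, fast=5
  step 4: slow=4, fast=5
  step 5: slow=5, fast=5
  slow == fast at node 5: cycle detected

Cycle: yes


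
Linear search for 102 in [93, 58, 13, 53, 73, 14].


i=0: 93!=102
i=1: 58!=102
i=2: 13!=102
i=3: 53!=102
i=4: 73!=102
i=5: 14!=102

Not found, 6 comps


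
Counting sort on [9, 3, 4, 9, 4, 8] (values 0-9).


Input: [9, 3, 4, 9, 4, 8]
Counts: [0, 0, 0, 1, 2, 0, 0, 0, 1, 2]

Sorted: [3, 4, 4, 8, 9, 9]


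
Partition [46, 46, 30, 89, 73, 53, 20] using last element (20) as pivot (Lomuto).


Pivot: 20
Place pivot at 0: [20, 46, 30, 89, 73, 53, 46]

Partitioned: [20, 46, 30, 89, 73, 53, 46]


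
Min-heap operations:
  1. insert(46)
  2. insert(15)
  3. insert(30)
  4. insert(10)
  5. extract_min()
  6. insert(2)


insert(46) -> [46]
insert(15) -> [15, 46]
insert(30) -> [15, 46, 30]
insert(10) -> [10, 15, 30, 46]
extract_min()->10, [15, 46, 30]
insert(2) -> [2, 15, 30, 46]

Final heap: [2, 15, 30, 46]


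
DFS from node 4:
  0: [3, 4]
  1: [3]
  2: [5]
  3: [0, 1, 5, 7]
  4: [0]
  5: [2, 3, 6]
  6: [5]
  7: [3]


Visit 4, push [0]
Visit 0, push [3]
Visit 3, push [7, 5, 1]
Visit 1, push []
Visit 5, push [6, 2]
Visit 2, push []
Visit 6, push []
Visit 7, push []

DFS order: [4, 0, 3, 1, 5, 2, 6, 7]


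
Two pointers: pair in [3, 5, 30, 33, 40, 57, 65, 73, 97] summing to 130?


lo=0(3)+hi=8(97)=100
lo=1(5)+hi=8(97)=102
lo=2(30)+hi=8(97)=127
lo=3(33)+hi=8(97)=130

Yes: 33+97=130


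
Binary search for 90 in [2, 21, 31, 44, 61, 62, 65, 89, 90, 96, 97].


Step 1: lo=0, hi=10, mid=5, val=62
Step 2: lo=6, hi=10, mid=8, val=90

Found at index 8


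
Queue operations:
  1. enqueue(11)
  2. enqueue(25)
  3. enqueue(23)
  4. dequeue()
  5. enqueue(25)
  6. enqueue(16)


enqueue(11) -> [11]
enqueue(25) -> [11, 25]
enqueue(23) -> [11, 25, 23]
dequeue()->11, [25, 23]
enqueue(25) -> [25, 23, 25]
enqueue(16) -> [25, 23, 25, 16]

Final queue: [25, 23, 25, 16]


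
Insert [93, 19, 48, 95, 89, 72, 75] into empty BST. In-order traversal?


Insert 93: root
Insert 19: L from 93
Insert 48: L from 93 -> R from 19
Insert 95: R from 93
Insert 89: L from 93 -> R from 19 -> R from 48
Insert 72: L from 93 -> R from 19 -> R from 48 -> L from 89
Insert 75: L from 93 -> R from 19 -> R from 48 -> L from 89 -> R from 72

In-order: [19, 48, 72, 75, 89, 93, 95]


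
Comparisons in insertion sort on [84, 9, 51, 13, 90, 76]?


Algorithm: insertion sort
Input: [84, 9, 51, 13, 90, 76]
Sorted: [9, 13, 51, 76, 84, 90]

10


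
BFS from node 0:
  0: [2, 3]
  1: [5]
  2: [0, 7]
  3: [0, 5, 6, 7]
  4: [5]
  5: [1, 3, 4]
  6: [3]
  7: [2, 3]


Visit 0, enqueue [2, 3]
Visit 2, enqueue [7]
Visit 3, enqueue [5, 6]
Visit 7, enqueue []
Visit 5, enqueue [1, 4]
Visit 6, enqueue []
Visit 1, enqueue []
Visit 4, enqueue []

BFS order: [0, 2, 3, 7, 5, 6, 1, 4]


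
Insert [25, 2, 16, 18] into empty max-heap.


Insert 25: [25]
Insert 2: [25, 2]
Insert 16: [25, 2, 16]
Insert 18: [25, 18, 16, 2]

Final heap: [25, 18, 16, 2]


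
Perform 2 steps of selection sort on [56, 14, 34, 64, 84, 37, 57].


Initial: [56, 14, 34, 64, 84, 37, 57]
Step 1: min=14 at 1
  Swap: [14, 56, 34, 64, 84, 37, 57]
Step 2: min=34 at 2
  Swap: [14, 34, 56, 64, 84, 37, 57]

After 2 steps: [14, 34, 56, 64, 84, 37, 57]


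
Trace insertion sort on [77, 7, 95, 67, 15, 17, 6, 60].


Initial: [77, 7, 95, 67, 15, 17, 6, 60]
Insert 7: [7, 77, 95, 67, 15, 17, 6, 60]
Insert 95: [7, 77, 95, 67, 15, 17, 6, 60]
Insert 67: [7, 67, 77, 95, 15, 17, 6, 60]
Insert 15: [7, 15, 67, 77, 95, 17, 6, 60]
Insert 17: [7, 15, 17, 67, 77, 95, 6, 60]
Insert 6: [6, 7, 15, 17, 67, 77, 95, 60]
Insert 60: [6, 7, 15, 17, 60, 67, 77, 95]

Sorted: [6, 7, 15, 17, 60, 67, 77, 95]


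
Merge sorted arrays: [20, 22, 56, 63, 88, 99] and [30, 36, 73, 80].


Take 20 from A
Take 22 from A
Take 30 from B
Take 36 from B
Take 56 from A
Take 63 from A
Take 73 from B
Take 80 from B

Merged: [20, 22, 30, 36, 56, 63, 73, 80, 88, 99]


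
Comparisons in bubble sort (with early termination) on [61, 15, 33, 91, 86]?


Algorithm: bubble sort (with early termination)
Input: [61, 15, 33, 91, 86]
Sorted: [15, 33, 61, 86, 91]

7


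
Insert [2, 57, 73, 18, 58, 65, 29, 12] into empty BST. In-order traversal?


Insert 2: root
Insert 57: R from 2
Insert 73: R from 2 -> R from 57
Insert 18: R from 2 -> L from 57
Insert 58: R from 2 -> R from 57 -> L from 73
Insert 65: R from 2 -> R from 57 -> L from 73 -> R from 58
Insert 29: R from 2 -> L from 57 -> R from 18
Insert 12: R from 2 -> L from 57 -> L from 18

In-order: [2, 12, 18, 29, 57, 58, 65, 73]


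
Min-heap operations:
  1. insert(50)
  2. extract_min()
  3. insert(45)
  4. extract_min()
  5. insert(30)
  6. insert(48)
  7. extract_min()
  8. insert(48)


insert(50) -> [50]
extract_min()->50, []
insert(45) -> [45]
extract_min()->45, []
insert(30) -> [30]
insert(48) -> [30, 48]
extract_min()->30, [48]
insert(48) -> [48, 48]

Final heap: [48, 48]


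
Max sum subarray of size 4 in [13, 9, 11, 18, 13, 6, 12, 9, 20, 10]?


[0:4]: 51
[1:5]: 51
[2:6]: 48
[3:7]: 49
[4:8]: 40
[5:9]: 47
[6:10]: 51

Max: 51 at [0:4]


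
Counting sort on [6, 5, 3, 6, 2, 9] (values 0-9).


Input: [6, 5, 3, 6, 2, 9]
Counts: [0, 0, 1, 1, 0, 1, 2, 0, 0, 1]

Sorted: [2, 3, 5, 6, 6, 9]


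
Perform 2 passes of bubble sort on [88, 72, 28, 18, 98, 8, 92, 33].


Initial: [88, 72, 28, 18, 98, 8, 92, 33]
Pass 1: [72, 28, 18, 88, 8, 92, 33, 98] (6 swaps)
Pass 2: [28, 18, 72, 8, 88, 33, 92, 98] (4 swaps)

After 2 passes: [28, 18, 72, 8, 88, 33, 92, 98]


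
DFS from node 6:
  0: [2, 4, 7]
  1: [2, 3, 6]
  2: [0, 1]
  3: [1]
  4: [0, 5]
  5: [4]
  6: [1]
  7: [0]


Visit 6, push [1]
Visit 1, push [3, 2]
Visit 2, push [0]
Visit 0, push [7, 4]
Visit 4, push [5]
Visit 5, push []
Visit 7, push []
Visit 3, push []

DFS order: [6, 1, 2, 0, 4, 5, 7, 3]


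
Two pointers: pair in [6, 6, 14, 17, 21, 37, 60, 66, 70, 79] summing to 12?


lo=0(6)+hi=9(79)=85
lo=0(6)+hi=8(70)=76
lo=0(6)+hi=7(66)=72
lo=0(6)+hi=6(60)=66
lo=0(6)+hi=5(37)=43
lo=0(6)+hi=4(21)=27
lo=0(6)+hi=3(17)=23
lo=0(6)+hi=2(14)=20
lo=0(6)+hi=1(6)=12

Yes: 6+6=12


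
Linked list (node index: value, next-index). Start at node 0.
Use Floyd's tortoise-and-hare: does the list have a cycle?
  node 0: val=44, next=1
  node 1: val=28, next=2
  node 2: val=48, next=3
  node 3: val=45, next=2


Floyd's tortoise (slow, +1) and hare (fast, +2):
  init: slow=0, fast=0
  step 1: slow=1, fast=2
  step 2: slow=2, fast=2
  slow == fast at node 2: cycle detected

Cycle: yes


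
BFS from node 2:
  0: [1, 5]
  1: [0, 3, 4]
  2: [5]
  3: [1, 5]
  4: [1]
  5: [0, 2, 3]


Visit 2, enqueue [5]
Visit 5, enqueue [0, 3]
Visit 0, enqueue [1]
Visit 3, enqueue []
Visit 1, enqueue [4]
Visit 4, enqueue []

BFS order: [2, 5, 0, 3, 1, 4]


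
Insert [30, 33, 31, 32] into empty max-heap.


Insert 30: [30]
Insert 33: [33, 30]
Insert 31: [33, 30, 31]
Insert 32: [33, 32, 31, 30]

Final heap: [33, 32, 31, 30]


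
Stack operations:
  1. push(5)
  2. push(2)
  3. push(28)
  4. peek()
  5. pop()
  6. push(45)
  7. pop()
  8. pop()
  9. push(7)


push(5) -> [5]
push(2) -> [5, 2]
push(28) -> [5, 2, 28]
peek()->28
pop()->28, [5, 2]
push(45) -> [5, 2, 45]
pop()->45, [5, 2]
pop()->2, [5]
push(7) -> [5, 7]

Final stack: [5, 7]


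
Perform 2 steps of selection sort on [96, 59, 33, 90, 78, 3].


Initial: [96, 59, 33, 90, 78, 3]
Step 1: min=3 at 5
  Swap: [3, 59, 33, 90, 78, 96]
Step 2: min=33 at 2
  Swap: [3, 33, 59, 90, 78, 96]

After 2 steps: [3, 33, 59, 90, 78, 96]


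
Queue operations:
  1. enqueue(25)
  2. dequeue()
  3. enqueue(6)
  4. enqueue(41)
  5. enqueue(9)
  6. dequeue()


enqueue(25) -> [25]
dequeue()->25, []
enqueue(6) -> [6]
enqueue(41) -> [6, 41]
enqueue(9) -> [6, 41, 9]
dequeue()->6, [41, 9]

Final queue: [41, 9]


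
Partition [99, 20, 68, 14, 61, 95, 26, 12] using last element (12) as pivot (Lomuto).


Pivot: 12
Place pivot at 0: [12, 20, 68, 14, 61, 95, 26, 99]

Partitioned: [12, 20, 68, 14, 61, 95, 26, 99]


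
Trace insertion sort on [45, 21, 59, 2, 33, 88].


Initial: [45, 21, 59, 2, 33, 88]
Insert 21: [21, 45, 59, 2, 33, 88]
Insert 59: [21, 45, 59, 2, 33, 88]
Insert 2: [2, 21, 45, 59, 33, 88]
Insert 33: [2, 21, 33, 45, 59, 88]
Insert 88: [2, 21, 33, 45, 59, 88]

Sorted: [2, 21, 33, 45, 59, 88]


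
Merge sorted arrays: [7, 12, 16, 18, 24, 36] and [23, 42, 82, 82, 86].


Take 7 from A
Take 12 from A
Take 16 from A
Take 18 from A
Take 23 from B
Take 24 from A
Take 36 from A

Merged: [7, 12, 16, 18, 23, 24, 36, 42, 82, 82, 86]


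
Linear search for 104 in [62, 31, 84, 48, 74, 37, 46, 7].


i=0: 62!=104
i=1: 31!=104
i=2: 84!=104
i=3: 48!=104
i=4: 74!=104
i=5: 37!=104
i=6: 46!=104
i=7: 7!=104

Not found, 8 comps


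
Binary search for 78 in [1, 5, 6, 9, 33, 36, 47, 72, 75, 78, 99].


Step 1: lo=0, hi=10, mid=5, val=36
Step 2: lo=6, hi=10, mid=8, val=75
Step 3: lo=9, hi=10, mid=9, val=78

Found at index 9


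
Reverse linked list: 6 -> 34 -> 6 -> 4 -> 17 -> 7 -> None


Step 1: curr=6, set curr.next=prev(None) | reversed so far: 6
Step 2: curr=34, set curr.next=prev(6) | reversed so far: 34 -> 6
Step 3: curr=6, set curr.next=prev(34) | reversed so far: 6 -> 34 -> 6
Step 4: curr=4, set curr.next=prev(6) | reversed so far: 4 -> 6 -> 34 -> 6
Step 5: curr=17, set curr.next=prev(4) | reversed so far: 17 -> 4 -> 6 -> 34 -> 6
Step 6: curr=7, set curr.next=prev(17) | reversed so far: 7 -> 17 -> 4 -> 6 -> 34 -> 6

7 -> 17 -> 4 -> 6 -> 34 -> 6 -> None


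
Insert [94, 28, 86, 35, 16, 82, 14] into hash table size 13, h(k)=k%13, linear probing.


Insert 94: h=3 -> slot 3
Insert 28: h=2 -> slot 2
Insert 86: h=8 -> slot 8
Insert 35: h=9 -> slot 9
Insert 16: h=3, 1 probes -> slot 4
Insert 82: h=4, 1 probes -> slot 5
Insert 14: h=1 -> slot 1

Table: [None, 14, 28, 94, 16, 82, None, None, 86, 35, None, None, None]


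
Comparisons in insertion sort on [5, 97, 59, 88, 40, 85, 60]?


Algorithm: insertion sort
Input: [5, 97, 59, 88, 40, 85, 60]
Sorted: [5, 40, 59, 60, 85, 88, 97]

16


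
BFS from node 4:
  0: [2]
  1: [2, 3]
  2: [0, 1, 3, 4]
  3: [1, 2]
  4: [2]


Visit 4, enqueue [2]
Visit 2, enqueue [0, 1, 3]
Visit 0, enqueue []
Visit 1, enqueue []
Visit 3, enqueue []

BFS order: [4, 2, 0, 1, 3]


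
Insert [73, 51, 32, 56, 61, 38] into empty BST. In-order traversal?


Insert 73: root
Insert 51: L from 73
Insert 32: L from 73 -> L from 51
Insert 56: L from 73 -> R from 51
Insert 61: L from 73 -> R from 51 -> R from 56
Insert 38: L from 73 -> L from 51 -> R from 32

In-order: [32, 38, 51, 56, 61, 73]


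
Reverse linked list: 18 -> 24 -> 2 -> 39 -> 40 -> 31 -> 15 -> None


Step 1: curr=18, set curr.next=prev(None) | reversed so far: 18
Step 2: curr=24, set curr.next=prev(18) | reversed so far: 24 -> 18
Step 3: curr=2, set curr.next=prev(24) | reversed so far: 2 -> 24 -> 18
Step 4: curr=39, set curr.next=prev(2) | reversed so far: 39 -> 2 -> 24 -> 18
Step 5: curr=40, set curr.next=prev(39) | reversed so far: 40 -> 39 -> 2 -> 24 -> 18
Step 6: curr=31, set curr.next=prev(40) | reversed so far: 31 -> 40 -> 39 -> 2 -> 24 -> 18
Step 7: curr=15, set curr.next=prev(31) | reversed so far: 15 -> 31 -> 40 -> 39 -> 2 -> 24 -> 18

15 -> 31 -> 40 -> 39 -> 2 -> 24 -> 18 -> None


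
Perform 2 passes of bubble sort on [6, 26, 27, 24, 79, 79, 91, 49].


Initial: [6, 26, 27, 24, 79, 79, 91, 49]
Pass 1: [6, 26, 24, 27, 79, 79, 49, 91] (2 swaps)
Pass 2: [6, 24, 26, 27, 79, 49, 79, 91] (2 swaps)

After 2 passes: [6, 24, 26, 27, 79, 49, 79, 91]


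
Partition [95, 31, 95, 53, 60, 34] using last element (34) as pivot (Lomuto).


Pivot: 34
  31 <= 34: swap -> [31, 95, 95, 53, 60, 34]
Place pivot at 1: [31, 34, 95, 53, 60, 95]

Partitioned: [31, 34, 95, 53, 60, 95]


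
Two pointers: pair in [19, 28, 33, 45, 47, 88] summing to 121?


lo=0(19)+hi=5(88)=107
lo=1(28)+hi=5(88)=116
lo=2(33)+hi=5(88)=121

Yes: 33+88=121


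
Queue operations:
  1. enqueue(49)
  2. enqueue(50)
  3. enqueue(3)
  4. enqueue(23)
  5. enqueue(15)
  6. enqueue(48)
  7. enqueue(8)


enqueue(49) -> [49]
enqueue(50) -> [49, 50]
enqueue(3) -> [49, 50, 3]
enqueue(23) -> [49, 50, 3, 23]
enqueue(15) -> [49, 50, 3, 23, 15]
enqueue(48) -> [49, 50, 3, 23, 15, 48]
enqueue(8) -> [49, 50, 3, 23, 15, 48, 8]

Final queue: [49, 50, 3, 23, 15, 48, 8]


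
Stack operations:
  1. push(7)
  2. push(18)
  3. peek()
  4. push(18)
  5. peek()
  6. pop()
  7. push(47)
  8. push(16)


push(7) -> [7]
push(18) -> [7, 18]
peek()->18
push(18) -> [7, 18, 18]
peek()->18
pop()->18, [7, 18]
push(47) -> [7, 18, 47]
push(16) -> [7, 18, 47, 16]

Final stack: [7, 18, 47, 16]


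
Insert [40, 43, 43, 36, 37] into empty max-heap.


Insert 40: [40]
Insert 43: [43, 40]
Insert 43: [43, 40, 43]
Insert 36: [43, 40, 43, 36]
Insert 37: [43, 40, 43, 36, 37]

Final heap: [43, 40, 43, 36, 37]


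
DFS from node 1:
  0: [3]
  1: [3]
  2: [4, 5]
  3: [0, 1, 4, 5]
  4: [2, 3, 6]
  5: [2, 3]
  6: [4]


Visit 1, push [3]
Visit 3, push [5, 4, 0]
Visit 0, push []
Visit 4, push [6, 2]
Visit 2, push [5]
Visit 5, push []
Visit 6, push []

DFS order: [1, 3, 0, 4, 2, 5, 6]


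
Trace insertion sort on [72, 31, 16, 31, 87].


Initial: [72, 31, 16, 31, 87]
Insert 31: [31, 72, 16, 31, 87]
Insert 16: [16, 31, 72, 31, 87]
Insert 31: [16, 31, 31, 72, 87]
Insert 87: [16, 31, 31, 72, 87]

Sorted: [16, 31, 31, 72, 87]


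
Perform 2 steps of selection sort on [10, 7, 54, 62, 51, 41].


Initial: [10, 7, 54, 62, 51, 41]
Step 1: min=7 at 1
  Swap: [7, 10, 54, 62, 51, 41]
Step 2: min=10 at 1
  Swap: [7, 10, 54, 62, 51, 41]

After 2 steps: [7, 10, 54, 62, 51, 41]


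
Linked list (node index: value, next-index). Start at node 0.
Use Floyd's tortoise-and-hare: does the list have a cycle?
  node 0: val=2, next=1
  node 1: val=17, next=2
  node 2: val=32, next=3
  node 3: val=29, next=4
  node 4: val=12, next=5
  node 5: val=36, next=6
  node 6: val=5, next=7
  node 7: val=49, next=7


Floyd's tortoise (slow, +1) and hare (fast, +2):
  init: slow=0, fast=0
  step 1: slow=1, fast=2
  step 2: slow=2, fast=4
  step 3: slow=3, fast=6
  step 4: slow=4, fast=7
  step 5: slow=5, fast=7
  step 6: slow=6, fast=7
  step 7: slow=7, fast=7
  slow == fast at node 7: cycle detected

Cycle: yes


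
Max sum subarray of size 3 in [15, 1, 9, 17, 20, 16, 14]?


[0:3]: 25
[1:4]: 27
[2:5]: 46
[3:6]: 53
[4:7]: 50

Max: 53 at [3:6]


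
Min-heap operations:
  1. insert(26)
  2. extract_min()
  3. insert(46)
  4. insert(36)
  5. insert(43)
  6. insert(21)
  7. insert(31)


insert(26) -> [26]
extract_min()->26, []
insert(46) -> [46]
insert(36) -> [36, 46]
insert(43) -> [36, 46, 43]
insert(21) -> [21, 36, 43, 46]
insert(31) -> [21, 31, 43, 46, 36]

Final heap: [21, 31, 43, 46, 36]
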